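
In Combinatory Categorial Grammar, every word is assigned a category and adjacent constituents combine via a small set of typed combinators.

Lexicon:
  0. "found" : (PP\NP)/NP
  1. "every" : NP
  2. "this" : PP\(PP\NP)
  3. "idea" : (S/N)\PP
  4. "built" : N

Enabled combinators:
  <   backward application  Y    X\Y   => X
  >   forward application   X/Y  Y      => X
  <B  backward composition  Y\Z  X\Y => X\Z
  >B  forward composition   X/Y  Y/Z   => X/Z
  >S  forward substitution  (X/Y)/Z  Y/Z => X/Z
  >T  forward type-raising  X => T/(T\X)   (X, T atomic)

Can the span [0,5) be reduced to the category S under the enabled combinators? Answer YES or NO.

[0,5] S   >
  [0,4] S/N   <
    [0,3] PP   <
      [0,2] PP\NP   >
        [0,1] "found" : (PP\NP)/NP
        [1,2] "every" : NP
      [2,3] "this" : PP\(PP\NP)
    [3,4] "idea" : (S/N)\PP
  [4,5] "built" : N

YES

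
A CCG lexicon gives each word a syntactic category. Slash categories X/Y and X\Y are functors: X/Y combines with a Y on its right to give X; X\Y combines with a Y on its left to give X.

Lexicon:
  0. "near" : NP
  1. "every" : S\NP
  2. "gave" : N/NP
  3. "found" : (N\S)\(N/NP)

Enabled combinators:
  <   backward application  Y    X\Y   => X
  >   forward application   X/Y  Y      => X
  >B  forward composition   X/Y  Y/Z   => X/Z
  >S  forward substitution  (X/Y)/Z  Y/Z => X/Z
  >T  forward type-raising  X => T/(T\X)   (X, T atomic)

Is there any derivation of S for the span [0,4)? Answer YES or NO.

NO

NP S\NP N/NP (N\S)\(N/NP)
CKY chart[0,4] = {N, N/(N\N), NP/(NP\N), PP/(PP\N), S/(S\N)}; S ∉ chart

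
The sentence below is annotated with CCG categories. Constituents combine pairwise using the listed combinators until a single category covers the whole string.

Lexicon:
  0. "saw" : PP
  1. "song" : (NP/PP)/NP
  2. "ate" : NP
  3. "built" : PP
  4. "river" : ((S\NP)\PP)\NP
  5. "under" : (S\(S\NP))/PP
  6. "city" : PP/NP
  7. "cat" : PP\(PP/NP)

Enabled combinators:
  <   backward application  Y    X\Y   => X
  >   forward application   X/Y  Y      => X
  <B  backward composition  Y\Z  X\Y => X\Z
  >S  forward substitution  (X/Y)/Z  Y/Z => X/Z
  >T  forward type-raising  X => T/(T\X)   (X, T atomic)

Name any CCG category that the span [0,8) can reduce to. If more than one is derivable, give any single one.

S

[0,8] S   <
  [0,5] S\NP   <
    [0,1] "saw" : PP
    [1,5] (S\NP)\PP   <
      [1,4] NP   >
        [1,3] NP/PP   >
          [1,2] "song" : (NP/PP)/NP
          [2,3] "ate" : NP
        [3,4] "built" : PP
      [4,5] "river" : ((S\NP)\PP)\NP
  [5,8] S\(S\NP)   >
    [5,6] "under" : (S\(S\NP))/PP
    [6,8] PP   <
      [6,7] "city" : PP/NP
      [7,8] "cat" : PP\(PP/NP)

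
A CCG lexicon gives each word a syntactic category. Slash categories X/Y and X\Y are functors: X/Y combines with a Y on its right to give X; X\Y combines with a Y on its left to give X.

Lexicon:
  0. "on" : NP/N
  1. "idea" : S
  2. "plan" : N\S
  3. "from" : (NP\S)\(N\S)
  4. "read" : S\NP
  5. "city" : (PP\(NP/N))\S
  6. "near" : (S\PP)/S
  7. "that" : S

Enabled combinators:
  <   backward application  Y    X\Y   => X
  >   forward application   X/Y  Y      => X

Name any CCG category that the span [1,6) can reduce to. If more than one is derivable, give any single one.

PP\(NP/N)

[0,8] S   <
  [0,6] PP   <
    [0,1] "on" : NP/N
    [1,6] PP\(NP/N)   <
      [1,5] S   <
        [1,4] NP   <
          [1,2] "idea" : S
          [2,4] NP\S   <
            [2,3] "plan" : N\S
            [3,4] "from" : (NP\S)\(N\S)
        [4,5] "read" : S\NP
      [5,6] "city" : (PP\(NP/N))\S
  [6,8] S\PP   >
    [6,7] "near" : (S\PP)/S
    [7,8] "that" : S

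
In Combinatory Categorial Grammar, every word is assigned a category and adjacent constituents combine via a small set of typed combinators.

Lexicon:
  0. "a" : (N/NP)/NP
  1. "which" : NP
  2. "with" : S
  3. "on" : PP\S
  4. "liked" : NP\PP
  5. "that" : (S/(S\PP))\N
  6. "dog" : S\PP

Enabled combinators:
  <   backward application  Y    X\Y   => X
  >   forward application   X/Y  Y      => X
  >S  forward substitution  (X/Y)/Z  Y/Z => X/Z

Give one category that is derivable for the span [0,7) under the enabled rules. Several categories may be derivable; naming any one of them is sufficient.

[0,7] S   >
  [0,6] S/(S\PP)   <
    [0,5] N   >
      [0,2] N/NP   >
        [0,1] "a" : (N/NP)/NP
        [1,2] "which" : NP
      [2,5] NP   <
        [2,4] PP   <
          [2,3] "with" : S
          [3,4] "on" : PP\S
        [4,5] "liked" : NP\PP
    [5,6] "that" : (S/(S\PP))\N
  [6,7] "dog" : S\PP

S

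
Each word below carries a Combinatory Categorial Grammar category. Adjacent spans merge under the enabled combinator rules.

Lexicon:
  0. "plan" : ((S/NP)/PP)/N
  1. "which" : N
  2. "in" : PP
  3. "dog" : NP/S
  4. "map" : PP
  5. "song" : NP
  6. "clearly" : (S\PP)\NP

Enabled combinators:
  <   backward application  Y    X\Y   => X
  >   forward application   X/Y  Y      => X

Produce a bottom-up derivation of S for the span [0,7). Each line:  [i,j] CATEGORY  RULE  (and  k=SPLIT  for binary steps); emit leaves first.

[0,1] ((S/NP)/PP)/N  lex  "plan"
[1,2] N  lex  "which"
[0,2] (S/NP)/PP  >  k=1
[2,3] PP  lex  "in"
[0,3] S/NP  >  k=2
[3,4] NP/S  lex  "dog"
[4,5] PP  lex  "map"
[5,6] NP  lex  "song"
[6,7] (S\PP)\NP  lex  "clearly"
[5,7] S\PP  <  k=6
[4,7] S  <  k=5
[3,7] NP  >  k=4
[0,7] S  >  k=3

[0,7] S   >
  [0,3] S/NP   >
    [0,2] (S/NP)/PP   >
      [0,1] "plan" : ((S/NP)/PP)/N
      [1,2] "which" : N
    [2,3] "in" : PP
  [3,7] NP   >
    [3,4] "dog" : NP/S
    [4,7] S   <
      [4,5] "map" : PP
      [5,7] S\PP   <
        [5,6] "song" : NP
        [6,7] "clearly" : (S\PP)\NP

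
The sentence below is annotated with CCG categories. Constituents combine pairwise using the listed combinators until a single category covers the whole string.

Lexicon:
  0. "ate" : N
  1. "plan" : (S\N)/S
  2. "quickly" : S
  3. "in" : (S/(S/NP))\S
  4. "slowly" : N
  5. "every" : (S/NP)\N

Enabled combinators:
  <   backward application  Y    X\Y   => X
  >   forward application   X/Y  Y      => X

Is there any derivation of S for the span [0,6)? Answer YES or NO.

[0,6] S   >
  [0,4] S/(S/NP)   <
    [0,3] S   <
      [0,1] "ate" : N
      [1,3] S\N   >
        [1,2] "plan" : (S\N)/S
        [2,3] "quickly" : S
    [3,4] "in" : (S/(S/NP))\S
  [4,6] S/NP   <
    [4,5] "slowly" : N
    [5,6] "every" : (S/NP)\N

YES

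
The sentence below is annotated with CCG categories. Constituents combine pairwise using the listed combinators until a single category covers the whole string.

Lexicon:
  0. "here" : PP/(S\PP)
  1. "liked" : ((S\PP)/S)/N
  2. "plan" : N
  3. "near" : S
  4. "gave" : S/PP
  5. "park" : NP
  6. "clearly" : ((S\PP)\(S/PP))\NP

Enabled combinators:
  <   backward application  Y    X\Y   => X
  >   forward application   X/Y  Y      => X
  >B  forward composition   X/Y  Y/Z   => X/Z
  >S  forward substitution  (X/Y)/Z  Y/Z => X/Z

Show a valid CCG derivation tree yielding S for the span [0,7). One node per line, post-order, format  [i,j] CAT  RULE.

[0,1] PP/(S\PP)  lex  "here"
[1,2] ((S\PP)/S)/N  lex  "liked"
[2,3] N  lex  "plan"
[1,3] (S\PP)/S  >  k=2
[3,4] S  lex  "near"
[1,4] S\PP  >  k=3
[0,4] PP  >  k=1
[4,5] S/PP  lex  "gave"
[5,6] NP  lex  "park"
[6,7] ((S\PP)\(S/PP))\NP  lex  "clearly"
[5,7] (S\PP)\(S/PP)  <  k=6
[4,7] S\PP  <  k=5
[0,7] S  <  k=4

[0,7] S   <
  [0,4] PP   >
    [0,1] "here" : PP/(S\PP)
    [1,4] S\PP   >
      [1,3] (S\PP)/S   >
        [1,2] "liked" : ((S\PP)/S)/N
        [2,3] "plan" : N
      [3,4] "near" : S
  [4,7] S\PP   <
    [4,5] "gave" : S/PP
    [5,7] (S\PP)\(S/PP)   <
      [5,6] "park" : NP
      [6,7] "clearly" : ((S\PP)\(S/PP))\NP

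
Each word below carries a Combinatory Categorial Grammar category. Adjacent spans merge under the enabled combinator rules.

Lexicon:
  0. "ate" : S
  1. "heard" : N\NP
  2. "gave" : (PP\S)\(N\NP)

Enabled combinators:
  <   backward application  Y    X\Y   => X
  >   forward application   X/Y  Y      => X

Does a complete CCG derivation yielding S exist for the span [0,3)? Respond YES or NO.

S N\NP (PP\S)\(N\NP)
CKY chart[0,3] = {PP}; S ∉ chart

NO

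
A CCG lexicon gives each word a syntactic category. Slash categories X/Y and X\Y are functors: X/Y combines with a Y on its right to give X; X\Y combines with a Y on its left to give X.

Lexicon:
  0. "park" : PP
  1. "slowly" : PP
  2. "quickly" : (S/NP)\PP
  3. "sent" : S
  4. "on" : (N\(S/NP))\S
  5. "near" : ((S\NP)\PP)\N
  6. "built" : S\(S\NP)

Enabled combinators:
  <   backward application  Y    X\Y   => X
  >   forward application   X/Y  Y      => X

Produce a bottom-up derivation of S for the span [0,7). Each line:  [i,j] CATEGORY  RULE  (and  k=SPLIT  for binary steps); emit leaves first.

[0,7] S   <
  [0,6] S\NP   <
    [0,1] "park" : PP
    [1,6] (S\NP)\PP   <
      [1,5] N   <
        [1,3] S/NP   <
          [1,2] "slowly" : PP
          [2,3] "quickly" : (S/NP)\PP
        [3,5] N\(S/NP)   <
          [3,4] "sent" : S
          [4,5] "on" : (N\(S/NP))\S
      [5,6] "near" : ((S\NP)\PP)\N
  [6,7] "built" : S\(S\NP)

[0,1] PP  lex  "park"
[1,2] PP  lex  "slowly"
[2,3] (S/NP)\PP  lex  "quickly"
[1,3] S/NP  <  k=2
[3,4] S  lex  "sent"
[4,5] (N\(S/NP))\S  lex  "on"
[3,5] N\(S/NP)  <  k=4
[1,5] N  <  k=3
[5,6] ((S\NP)\PP)\N  lex  "near"
[1,6] (S\NP)\PP  <  k=5
[0,6] S\NP  <  k=1
[6,7] S\(S\NP)  lex  "built"
[0,7] S  <  k=6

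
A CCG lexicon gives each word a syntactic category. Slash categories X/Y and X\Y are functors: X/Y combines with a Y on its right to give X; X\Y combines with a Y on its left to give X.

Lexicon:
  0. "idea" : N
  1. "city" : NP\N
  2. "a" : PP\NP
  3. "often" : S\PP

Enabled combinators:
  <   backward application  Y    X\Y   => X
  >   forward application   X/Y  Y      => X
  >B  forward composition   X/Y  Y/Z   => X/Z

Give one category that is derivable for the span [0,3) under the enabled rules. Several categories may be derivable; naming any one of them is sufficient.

PP

[0,4] S   <
  [0,3] PP   <
    [0,2] NP   <
      [0,1] "idea" : N
      [1,2] "city" : NP\N
    [2,3] "a" : PP\NP
  [3,4] "often" : S\PP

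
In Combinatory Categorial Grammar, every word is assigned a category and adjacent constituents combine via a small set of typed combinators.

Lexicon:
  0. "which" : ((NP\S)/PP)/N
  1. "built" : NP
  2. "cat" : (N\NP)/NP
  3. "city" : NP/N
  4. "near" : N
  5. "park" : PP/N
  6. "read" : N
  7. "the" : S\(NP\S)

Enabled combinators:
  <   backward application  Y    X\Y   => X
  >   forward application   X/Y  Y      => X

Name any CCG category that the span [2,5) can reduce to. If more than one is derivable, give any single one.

[0,8] S   <
  [0,7] NP\S   >
    [0,5] (NP\S)/PP   >
      [0,1] "which" : ((NP\S)/PP)/N
      [1,5] N   <
        [1,2] "built" : NP
        [2,5] N\NP   >
          [2,3] "cat" : (N\NP)/NP
          [3,5] NP   >
            [3,4] "city" : NP/N
            [4,5] "near" : N
    [5,7] PP   >
      [5,6] "park" : PP/N
      [6,7] "read" : N
  [7,8] "the" : S\(NP\S)

N\NP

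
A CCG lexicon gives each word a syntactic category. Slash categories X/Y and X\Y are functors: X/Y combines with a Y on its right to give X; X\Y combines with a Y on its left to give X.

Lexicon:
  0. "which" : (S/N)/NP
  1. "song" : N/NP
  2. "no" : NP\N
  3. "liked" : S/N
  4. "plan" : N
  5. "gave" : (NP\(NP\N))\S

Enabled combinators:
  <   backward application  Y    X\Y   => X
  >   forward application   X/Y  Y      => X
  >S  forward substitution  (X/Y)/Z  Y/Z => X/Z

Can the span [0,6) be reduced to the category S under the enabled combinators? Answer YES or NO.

YES

[0,6] S   >
  [0,2] S/NP   >S
    [0,1] "which" : (S/N)/NP
    [1,2] "song" : N/NP
  [2,6] NP   <
    [2,3] "no" : NP\N
    [3,6] NP\(NP\N)   <
      [3,5] S   >
        [3,4] "liked" : S/N
        [4,5] "plan" : N
      [5,6] "gave" : (NP\(NP\N))\S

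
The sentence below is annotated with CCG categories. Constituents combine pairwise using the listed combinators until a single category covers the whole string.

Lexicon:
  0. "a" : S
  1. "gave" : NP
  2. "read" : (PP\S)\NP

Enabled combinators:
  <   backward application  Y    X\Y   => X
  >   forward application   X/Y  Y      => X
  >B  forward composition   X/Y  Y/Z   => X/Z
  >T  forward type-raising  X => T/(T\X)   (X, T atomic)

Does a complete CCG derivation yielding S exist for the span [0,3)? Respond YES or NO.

NO

S NP (PP\S)\NP
CKY chart[0,3] = {N/(N\PP), NP/(NP\PP), PP, PP/(PP\PP), S/(S\PP)}; S ∉ chart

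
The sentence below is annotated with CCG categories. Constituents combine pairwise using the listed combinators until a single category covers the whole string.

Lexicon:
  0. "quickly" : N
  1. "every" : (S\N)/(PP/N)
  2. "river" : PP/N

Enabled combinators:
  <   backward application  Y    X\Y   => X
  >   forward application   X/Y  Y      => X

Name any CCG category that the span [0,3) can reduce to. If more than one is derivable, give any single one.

S

[0,3] S   <
  [0,1] "quickly" : N
  [1,3] S\N   >
    [1,2] "every" : (S\N)/(PP/N)
    [2,3] "river" : PP/N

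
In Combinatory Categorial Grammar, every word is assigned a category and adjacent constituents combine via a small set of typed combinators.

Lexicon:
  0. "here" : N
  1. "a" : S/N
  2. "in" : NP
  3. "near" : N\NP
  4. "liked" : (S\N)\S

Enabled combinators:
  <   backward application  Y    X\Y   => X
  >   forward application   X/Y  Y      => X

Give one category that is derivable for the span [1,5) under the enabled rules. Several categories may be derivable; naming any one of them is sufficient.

[0,5] S   <
  [0,1] "here" : N
  [1,5] S\N   <
    [1,4] S   >
      [1,2] "a" : S/N
      [2,4] N   <
        [2,3] "in" : NP
        [3,4] "near" : N\NP
    [4,5] "liked" : (S\N)\S

S\N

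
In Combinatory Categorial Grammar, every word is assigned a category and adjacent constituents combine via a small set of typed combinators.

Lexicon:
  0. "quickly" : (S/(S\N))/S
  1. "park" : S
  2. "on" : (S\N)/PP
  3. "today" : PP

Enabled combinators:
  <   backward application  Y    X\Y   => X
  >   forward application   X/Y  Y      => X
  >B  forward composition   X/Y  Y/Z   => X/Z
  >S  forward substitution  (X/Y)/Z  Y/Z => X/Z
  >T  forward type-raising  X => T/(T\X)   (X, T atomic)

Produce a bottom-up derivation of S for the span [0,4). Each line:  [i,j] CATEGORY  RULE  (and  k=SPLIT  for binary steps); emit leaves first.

[0,1] (S/(S\N))/S  lex  "quickly"
[1,2] S  lex  "park"
[0,2] S/(S\N)  >  k=1
[2,3] (S\N)/PP  lex  "on"
[3,4] PP  lex  "today"
[2,4] S\N  >  k=3
[0,4] S  >  k=2

[0,4] S   >
  [0,2] S/(S\N)   >
    [0,1] "quickly" : (S/(S\N))/S
    [1,2] "park" : S
  [2,4] S\N   >
    [2,3] "on" : (S\N)/PP
    [3,4] "today" : PP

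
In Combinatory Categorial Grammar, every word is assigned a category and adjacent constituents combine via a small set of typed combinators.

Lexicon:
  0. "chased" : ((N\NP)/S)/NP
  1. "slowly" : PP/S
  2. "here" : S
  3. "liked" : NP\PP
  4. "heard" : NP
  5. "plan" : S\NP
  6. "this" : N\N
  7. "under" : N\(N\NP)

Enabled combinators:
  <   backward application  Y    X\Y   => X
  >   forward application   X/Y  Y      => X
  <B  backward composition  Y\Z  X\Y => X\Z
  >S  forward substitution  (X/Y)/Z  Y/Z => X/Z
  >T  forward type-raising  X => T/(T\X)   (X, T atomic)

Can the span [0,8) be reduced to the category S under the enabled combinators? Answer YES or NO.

NO

((N\NP)/S)/NP PP/S S NP\PP NP S\NP N\N N\(N\NP)
CKY chart[0,8] = {N, N/(N\N), NP/(NP\N), PP/(PP\N), S/(S\N)}; S ∉ chart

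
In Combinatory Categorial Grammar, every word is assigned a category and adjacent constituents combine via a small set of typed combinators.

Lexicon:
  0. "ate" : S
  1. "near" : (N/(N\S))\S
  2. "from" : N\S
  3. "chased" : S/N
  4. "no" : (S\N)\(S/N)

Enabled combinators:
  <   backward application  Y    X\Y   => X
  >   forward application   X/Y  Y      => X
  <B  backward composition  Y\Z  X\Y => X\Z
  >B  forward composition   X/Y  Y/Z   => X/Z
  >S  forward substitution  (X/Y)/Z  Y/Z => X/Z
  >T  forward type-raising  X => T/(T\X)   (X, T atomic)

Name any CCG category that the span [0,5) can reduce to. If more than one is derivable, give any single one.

[0,5] S   <
  [0,3] N   >
    [0,2] N/(N\S)   <
      [0,1] "ate" : S
      [1,2] "near" : (N/(N\S))\S
    [2,3] "from" : N\S
  [3,5] S\N   <
    [3,4] "chased" : S/N
    [4,5] "no" : (S\N)\(S/N)

S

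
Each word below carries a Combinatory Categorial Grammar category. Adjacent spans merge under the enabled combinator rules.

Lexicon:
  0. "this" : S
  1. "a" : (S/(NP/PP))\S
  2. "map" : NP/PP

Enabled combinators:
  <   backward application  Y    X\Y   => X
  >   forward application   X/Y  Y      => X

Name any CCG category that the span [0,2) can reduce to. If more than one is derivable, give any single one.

[0,3] S   >
  [0,2] S/(NP/PP)   <
    [0,1] "this" : S
    [1,2] "a" : (S/(NP/PP))\S
  [2,3] "map" : NP/PP

S/(NP/PP)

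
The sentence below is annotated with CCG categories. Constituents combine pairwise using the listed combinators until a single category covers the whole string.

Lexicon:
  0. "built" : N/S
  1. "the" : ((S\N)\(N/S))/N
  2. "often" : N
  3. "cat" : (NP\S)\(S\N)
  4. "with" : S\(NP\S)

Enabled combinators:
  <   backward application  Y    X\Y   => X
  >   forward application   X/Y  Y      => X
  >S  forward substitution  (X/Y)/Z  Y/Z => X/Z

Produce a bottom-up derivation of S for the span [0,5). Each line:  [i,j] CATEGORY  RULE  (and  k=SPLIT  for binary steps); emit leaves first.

[0,5] S   <
  [0,4] NP\S   <
    [0,3] S\N   <
      [0,1] "built" : N/S
      [1,3] (S\N)\(N/S)   >
        [1,2] "the" : ((S\N)\(N/S))/N
        [2,3] "often" : N
    [3,4] "cat" : (NP\S)\(S\N)
  [4,5] "with" : S\(NP\S)

[0,1] N/S  lex  "built"
[1,2] ((S\N)\(N/S))/N  lex  "the"
[2,3] N  lex  "often"
[1,3] (S\N)\(N/S)  >  k=2
[0,3] S\N  <  k=1
[3,4] (NP\S)\(S\N)  lex  "cat"
[0,4] NP\S  <  k=3
[4,5] S\(NP\S)  lex  "with"
[0,5] S  <  k=4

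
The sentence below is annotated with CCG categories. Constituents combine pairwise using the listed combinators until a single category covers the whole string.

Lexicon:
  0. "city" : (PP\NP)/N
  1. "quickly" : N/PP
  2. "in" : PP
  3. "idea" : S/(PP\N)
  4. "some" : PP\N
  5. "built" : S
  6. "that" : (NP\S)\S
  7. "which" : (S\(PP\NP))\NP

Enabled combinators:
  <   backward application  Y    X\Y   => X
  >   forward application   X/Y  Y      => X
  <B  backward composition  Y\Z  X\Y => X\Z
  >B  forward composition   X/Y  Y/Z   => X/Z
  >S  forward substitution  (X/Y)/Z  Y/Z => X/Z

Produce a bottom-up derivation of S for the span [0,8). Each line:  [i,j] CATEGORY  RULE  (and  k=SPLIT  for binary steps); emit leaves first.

[0,8] S   <
  [0,3] PP\NP   >
    [0,1] "city" : (PP\NP)/N
    [1,3] N   >
      [1,2] "quickly" : N/PP
      [2,3] "in" : PP
  [3,8] S\(PP\NP)   <
    [3,7] NP   <
      [3,5] S   >
        [3,4] "idea" : S/(PP\N)
        [4,5] "some" : PP\N
      [5,7] NP\S   <
        [5,6] "built" : S
        [6,7] "that" : (NP\S)\S
    [7,8] "which" : (S\(PP\NP))\NP

[0,1] (PP\NP)/N  lex  "city"
[1,2] N/PP  lex  "quickly"
[2,3] PP  lex  "in"
[1,3] N  >  k=2
[0,3] PP\NP  >  k=1
[3,4] S/(PP\N)  lex  "idea"
[4,5] PP\N  lex  "some"
[3,5] S  >  k=4
[5,6] S  lex  "built"
[6,7] (NP\S)\S  lex  "that"
[5,7] NP\S  <  k=6
[3,7] NP  <  k=5
[7,8] (S\(PP\NP))\NP  lex  "which"
[3,8] S\(PP\NP)  <  k=7
[0,8] S  <  k=3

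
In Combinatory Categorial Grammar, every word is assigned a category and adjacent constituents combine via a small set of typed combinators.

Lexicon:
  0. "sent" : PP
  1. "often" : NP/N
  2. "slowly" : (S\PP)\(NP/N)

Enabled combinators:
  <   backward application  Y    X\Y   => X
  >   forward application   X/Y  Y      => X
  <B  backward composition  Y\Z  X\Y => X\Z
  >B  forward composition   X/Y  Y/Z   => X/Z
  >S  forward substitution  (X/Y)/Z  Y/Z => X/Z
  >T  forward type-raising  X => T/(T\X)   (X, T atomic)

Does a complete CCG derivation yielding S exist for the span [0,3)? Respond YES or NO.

[0,3] S   <
  [0,1] "sent" : PP
  [1,3] S\PP   <
    [1,2] "often" : NP/N
    [2,3] "slowly" : (S\PP)\(NP/N)

YES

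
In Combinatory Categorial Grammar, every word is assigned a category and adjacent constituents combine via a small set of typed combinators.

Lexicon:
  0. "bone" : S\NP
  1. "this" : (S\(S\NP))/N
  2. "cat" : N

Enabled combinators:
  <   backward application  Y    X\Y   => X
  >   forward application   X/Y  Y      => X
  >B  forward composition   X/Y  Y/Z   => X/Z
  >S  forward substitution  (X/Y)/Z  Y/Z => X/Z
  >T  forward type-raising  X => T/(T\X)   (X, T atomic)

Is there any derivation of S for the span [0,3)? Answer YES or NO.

[0,3] S   <
  [0,1] "bone" : S\NP
  [1,3] S\(S\NP)   >
    [1,2] "this" : (S\(S\NP))/N
    [2,3] "cat" : N

YES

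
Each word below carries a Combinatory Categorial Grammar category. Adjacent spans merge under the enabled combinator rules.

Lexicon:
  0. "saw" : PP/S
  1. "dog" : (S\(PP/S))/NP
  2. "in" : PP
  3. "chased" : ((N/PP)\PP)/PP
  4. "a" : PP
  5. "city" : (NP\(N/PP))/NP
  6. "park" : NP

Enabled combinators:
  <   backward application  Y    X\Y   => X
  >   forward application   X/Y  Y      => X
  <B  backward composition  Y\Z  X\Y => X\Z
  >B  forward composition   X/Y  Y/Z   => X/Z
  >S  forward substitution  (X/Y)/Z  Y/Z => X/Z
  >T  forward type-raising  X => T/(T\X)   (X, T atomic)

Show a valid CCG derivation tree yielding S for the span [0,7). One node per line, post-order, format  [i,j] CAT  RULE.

[0,7] S   <
  [0,1] "saw" : PP/S
  [1,7] S\(PP/S)   >
    [1,2] "dog" : (S\(PP/S))/NP
    [2,7] NP   <
      [2,5] N/PP   <
        [2,3] "in" : PP
        [3,5] (N/PP)\PP   >
          [3,4] "chased" : ((N/PP)\PP)/PP
          [4,5] "a" : PP
      [5,7] NP\(N/PP)   >
        [5,6] "city" : (NP\(N/PP))/NP
        [6,7] "park" : NP

[0,1] PP/S  lex  "saw"
[1,2] (S\(PP/S))/NP  lex  "dog"
[2,3] PP  lex  "in"
[3,4] ((N/PP)\PP)/PP  lex  "chased"
[4,5] PP  lex  "a"
[3,5] (N/PP)\PP  >  k=4
[2,5] N/PP  <  k=3
[5,6] (NP\(N/PP))/NP  lex  "city"
[6,7] NP  lex  "park"
[5,7] NP\(N/PP)  >  k=6
[2,7] NP  <  k=5
[1,7] S\(PP/S)  >  k=2
[0,7] S  <  k=1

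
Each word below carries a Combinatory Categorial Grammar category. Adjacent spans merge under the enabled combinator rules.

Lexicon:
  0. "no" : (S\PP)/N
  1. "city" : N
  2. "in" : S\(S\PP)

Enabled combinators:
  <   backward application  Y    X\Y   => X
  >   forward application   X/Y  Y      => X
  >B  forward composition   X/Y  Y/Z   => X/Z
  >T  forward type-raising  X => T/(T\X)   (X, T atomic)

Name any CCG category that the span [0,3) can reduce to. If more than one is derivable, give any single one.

[0,3] S   <
  [0,2] S\PP   >
    [0,1] "no" : (S\PP)/N
    [1,2] "city" : N
  [2,3] "in" : S\(S\PP)

S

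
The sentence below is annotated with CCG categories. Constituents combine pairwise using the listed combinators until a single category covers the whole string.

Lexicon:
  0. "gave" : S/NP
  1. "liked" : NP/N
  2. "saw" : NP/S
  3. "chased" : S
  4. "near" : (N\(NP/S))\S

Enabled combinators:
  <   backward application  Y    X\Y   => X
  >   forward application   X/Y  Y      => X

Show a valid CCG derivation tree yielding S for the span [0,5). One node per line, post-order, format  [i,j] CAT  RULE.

[0,1] S/NP  lex  "gave"
[1,2] NP/N  lex  "liked"
[2,3] NP/S  lex  "saw"
[3,4] S  lex  "chased"
[4,5] (N\(NP/S))\S  lex  "near"
[3,5] N\(NP/S)  <  k=4
[2,5] N  <  k=3
[1,5] NP  >  k=2
[0,5] S  >  k=1

[0,5] S   >
  [0,1] "gave" : S/NP
  [1,5] NP   >
    [1,2] "liked" : NP/N
    [2,5] N   <
      [2,3] "saw" : NP/S
      [3,5] N\(NP/S)   <
        [3,4] "chased" : S
        [4,5] "near" : (N\(NP/S))\S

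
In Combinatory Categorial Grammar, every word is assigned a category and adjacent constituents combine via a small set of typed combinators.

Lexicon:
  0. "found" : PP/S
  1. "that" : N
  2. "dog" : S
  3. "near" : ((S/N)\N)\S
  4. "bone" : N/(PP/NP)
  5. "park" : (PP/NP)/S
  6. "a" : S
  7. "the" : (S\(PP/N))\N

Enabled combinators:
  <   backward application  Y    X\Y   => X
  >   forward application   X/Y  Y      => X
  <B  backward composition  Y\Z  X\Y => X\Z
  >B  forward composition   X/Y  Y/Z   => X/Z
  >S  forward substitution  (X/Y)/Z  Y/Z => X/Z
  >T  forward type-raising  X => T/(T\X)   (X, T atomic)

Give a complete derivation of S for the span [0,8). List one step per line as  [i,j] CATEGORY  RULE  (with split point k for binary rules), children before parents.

[0,8] S   <
  [0,4] PP/N   >B
    [0,1] "found" : PP/S
    [1,4] S/N   <
      [1,2] "that" : N
      [2,4] (S/N)\N   <
        [2,3] "dog" : S
        [3,4] "near" : ((S/N)\N)\S
  [4,8] S\(PP/N)   <
    [4,7] N   >
      [4,5] "bone" : N/(PP/NP)
      [5,7] PP/NP   >
        [5,6] "park" : (PP/NP)/S
        [6,7] "a" : S
    [7,8] "the" : (S\(PP/N))\N

[0,1] PP/S  lex  "found"
[1,2] N  lex  "that"
[2,3] S  lex  "dog"
[3,4] ((S/N)\N)\S  lex  "near"
[2,4] (S/N)\N  <  k=3
[1,4] S/N  <  k=2
[0,4] PP/N  >B  k=1
[4,5] N/(PP/NP)  lex  "bone"
[5,6] (PP/NP)/S  lex  "park"
[6,7] S  lex  "a"
[5,7] PP/NP  >  k=6
[4,7] N  >  k=5
[7,8] (S\(PP/N))\N  lex  "the"
[4,8] S\(PP/N)  <  k=7
[0,8] S  <  k=4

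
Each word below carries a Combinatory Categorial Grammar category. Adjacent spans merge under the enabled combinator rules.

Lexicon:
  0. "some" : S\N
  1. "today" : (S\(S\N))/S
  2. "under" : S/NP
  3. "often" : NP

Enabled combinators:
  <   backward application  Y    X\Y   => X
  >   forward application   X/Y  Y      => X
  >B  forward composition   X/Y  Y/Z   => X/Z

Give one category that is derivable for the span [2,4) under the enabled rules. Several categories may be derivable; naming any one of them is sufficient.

S

[0,4] S   <
  [0,1] "some" : S\N
  [1,4] S\(S\N)   >
    [1,2] "today" : (S\(S\N))/S
    [2,4] S   >
      [2,3] "under" : S/NP
      [3,4] "often" : NP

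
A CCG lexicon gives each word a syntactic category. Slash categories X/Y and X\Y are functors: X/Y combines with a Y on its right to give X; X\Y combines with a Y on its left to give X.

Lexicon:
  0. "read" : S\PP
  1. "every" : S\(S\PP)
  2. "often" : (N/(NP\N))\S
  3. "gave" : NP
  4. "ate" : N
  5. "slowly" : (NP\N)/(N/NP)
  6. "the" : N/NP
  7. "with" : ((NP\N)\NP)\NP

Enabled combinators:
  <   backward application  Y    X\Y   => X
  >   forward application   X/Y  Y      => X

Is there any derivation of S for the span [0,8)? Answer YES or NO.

NO

S\PP S\(S\PP) (N/(NP\N))\S NP N (NP\N)/(N/NP) N/NP ((NP\N)\NP)\NP
CKY chart[0,8] = {N}; S ∉ chart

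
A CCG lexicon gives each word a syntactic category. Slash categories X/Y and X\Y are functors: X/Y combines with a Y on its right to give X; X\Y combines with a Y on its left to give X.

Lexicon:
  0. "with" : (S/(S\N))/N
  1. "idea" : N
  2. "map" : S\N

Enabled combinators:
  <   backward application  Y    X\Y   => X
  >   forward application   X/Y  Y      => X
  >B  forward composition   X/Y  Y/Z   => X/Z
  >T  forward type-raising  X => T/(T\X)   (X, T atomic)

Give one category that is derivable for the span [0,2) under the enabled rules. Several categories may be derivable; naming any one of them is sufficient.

S/(S\N)

[0,3] S   >
  [0,2] S/(S\N)   >
    [0,1] "with" : (S/(S\N))/N
    [1,2] "idea" : N
  [2,3] "map" : S\N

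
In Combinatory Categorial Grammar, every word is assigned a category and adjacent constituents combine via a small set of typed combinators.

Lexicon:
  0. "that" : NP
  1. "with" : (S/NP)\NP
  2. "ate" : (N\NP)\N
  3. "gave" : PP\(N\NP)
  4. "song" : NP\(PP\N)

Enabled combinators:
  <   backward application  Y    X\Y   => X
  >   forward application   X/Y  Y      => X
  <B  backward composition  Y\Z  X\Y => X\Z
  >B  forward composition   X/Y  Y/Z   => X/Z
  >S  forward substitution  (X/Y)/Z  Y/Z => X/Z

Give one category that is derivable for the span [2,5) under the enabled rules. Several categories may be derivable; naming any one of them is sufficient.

NP

[0,5] S   >
  [0,2] S/NP   <
    [0,1] "that" : NP
    [1,2] "with" : (S/NP)\NP
  [2,5] NP   <
    [2,4] PP\N   <B
      [2,3] "ate" : (N\NP)\N
      [3,4] "gave" : PP\(N\NP)
    [4,5] "song" : NP\(PP\N)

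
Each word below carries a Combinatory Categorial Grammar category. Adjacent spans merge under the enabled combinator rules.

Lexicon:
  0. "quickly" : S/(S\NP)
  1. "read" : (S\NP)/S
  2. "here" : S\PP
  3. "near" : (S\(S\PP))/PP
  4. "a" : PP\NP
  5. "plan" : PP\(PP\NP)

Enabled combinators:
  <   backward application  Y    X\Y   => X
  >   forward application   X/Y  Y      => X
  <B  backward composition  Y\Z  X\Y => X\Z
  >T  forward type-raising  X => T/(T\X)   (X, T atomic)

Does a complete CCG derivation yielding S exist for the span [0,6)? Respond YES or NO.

[0,6] S   >
  [0,1] "quickly" : S/(S\NP)
  [1,6] S\NP   >
    [1,2] "read" : (S\NP)/S
    [2,6] S   <
      [2,3] "here" : S\PP
      [3,6] S\(S\PP)   >
        [3,4] "near" : (S\(S\PP))/PP
        [4,6] PP   <
          [4,5] "a" : PP\NP
          [5,6] "plan" : PP\(PP\NP)

YES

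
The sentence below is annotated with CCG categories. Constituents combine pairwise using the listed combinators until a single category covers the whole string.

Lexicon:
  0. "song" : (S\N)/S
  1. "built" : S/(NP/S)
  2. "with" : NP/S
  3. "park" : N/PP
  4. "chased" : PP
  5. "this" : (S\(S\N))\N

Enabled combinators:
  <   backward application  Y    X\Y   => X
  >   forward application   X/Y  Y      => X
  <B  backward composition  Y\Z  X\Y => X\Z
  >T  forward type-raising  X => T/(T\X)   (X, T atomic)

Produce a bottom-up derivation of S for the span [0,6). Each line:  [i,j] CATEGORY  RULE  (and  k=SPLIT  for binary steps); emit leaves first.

[0,1] (S\N)/S  lex  "song"
[1,2] S/(NP/S)  lex  "built"
[2,3] NP/S  lex  "with"
[1,3] S  >  k=2
[0,3] S\N  >  k=1
[3,4] N/PP  lex  "park"
[4,5] PP  lex  "chased"
[3,5] N  >  k=4
[5,6] (S\(S\N))\N  lex  "this"
[3,6] S\(S\N)  <  k=5
[0,6] S  <  k=3

[0,6] S   <
  [0,3] S\N   >
    [0,1] "song" : (S\N)/S
    [1,3] S   >
      [1,2] "built" : S/(NP/S)
      [2,3] "with" : NP/S
  [3,6] S\(S\N)   <
    [3,5] N   >
      [3,4] "park" : N/PP
      [4,5] "chased" : PP
    [5,6] "this" : (S\(S\N))\N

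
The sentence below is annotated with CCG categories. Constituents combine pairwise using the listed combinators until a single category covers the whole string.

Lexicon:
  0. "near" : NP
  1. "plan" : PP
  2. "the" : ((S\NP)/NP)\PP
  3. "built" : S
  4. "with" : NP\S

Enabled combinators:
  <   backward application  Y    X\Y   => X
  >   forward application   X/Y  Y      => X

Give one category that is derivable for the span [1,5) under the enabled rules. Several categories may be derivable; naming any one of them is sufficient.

[0,5] S   <
  [0,1] "near" : NP
  [1,5] S\NP   >
    [1,3] (S\NP)/NP   <
      [1,2] "plan" : PP
      [2,3] "the" : ((S\NP)/NP)\PP
    [3,5] NP   <
      [3,4] "built" : S
      [4,5] "with" : NP\S

S\NP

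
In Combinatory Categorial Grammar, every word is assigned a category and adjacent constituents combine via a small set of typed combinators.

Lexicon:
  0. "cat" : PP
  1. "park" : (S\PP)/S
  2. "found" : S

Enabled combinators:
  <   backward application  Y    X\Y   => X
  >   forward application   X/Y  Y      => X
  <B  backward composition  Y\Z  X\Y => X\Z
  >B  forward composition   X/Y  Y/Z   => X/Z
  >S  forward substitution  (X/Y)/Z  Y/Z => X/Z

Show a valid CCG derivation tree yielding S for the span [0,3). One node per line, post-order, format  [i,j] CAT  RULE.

[0,1] PP  lex  "cat"
[1,2] (S\PP)/S  lex  "park"
[2,3] S  lex  "found"
[1,3] S\PP  >  k=2
[0,3] S  <  k=1

[0,3] S   <
  [0,1] "cat" : PP
  [1,3] S\PP   >
    [1,2] "park" : (S\PP)/S
    [2,3] "found" : S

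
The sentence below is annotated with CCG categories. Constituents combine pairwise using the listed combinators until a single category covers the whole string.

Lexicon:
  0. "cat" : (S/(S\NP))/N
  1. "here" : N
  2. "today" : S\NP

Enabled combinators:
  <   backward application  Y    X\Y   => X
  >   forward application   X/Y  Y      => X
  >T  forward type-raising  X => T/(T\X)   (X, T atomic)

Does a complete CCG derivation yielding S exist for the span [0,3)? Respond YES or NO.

YES

[0,3] S   >
  [0,2] S/(S\NP)   >
    [0,1] "cat" : (S/(S\NP))/N
    [1,2] "here" : N
  [2,3] "today" : S\NP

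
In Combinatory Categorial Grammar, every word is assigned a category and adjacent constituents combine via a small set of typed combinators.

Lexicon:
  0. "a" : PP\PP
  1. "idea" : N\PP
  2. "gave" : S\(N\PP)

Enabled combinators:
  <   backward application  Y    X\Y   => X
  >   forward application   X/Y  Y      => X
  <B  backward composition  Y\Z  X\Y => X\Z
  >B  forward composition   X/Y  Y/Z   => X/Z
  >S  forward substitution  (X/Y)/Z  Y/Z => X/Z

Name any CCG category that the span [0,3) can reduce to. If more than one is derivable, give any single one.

S

[0,3] S   <
  [0,2] N\PP   <B
    [0,1] "a" : PP\PP
    [1,2] "idea" : N\PP
  [2,3] "gave" : S\(N\PP)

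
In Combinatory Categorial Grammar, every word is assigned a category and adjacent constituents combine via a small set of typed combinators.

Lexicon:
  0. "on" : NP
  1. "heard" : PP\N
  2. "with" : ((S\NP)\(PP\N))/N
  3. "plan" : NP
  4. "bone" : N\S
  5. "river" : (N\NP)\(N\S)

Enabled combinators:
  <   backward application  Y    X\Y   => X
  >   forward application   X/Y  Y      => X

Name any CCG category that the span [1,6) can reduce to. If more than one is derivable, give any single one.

[0,6] S   <
  [0,1] "on" : NP
  [1,6] S\NP   <
    [1,2] "heard" : PP\N
    [2,6] (S\NP)\(PP\N)   >
      [2,3] "with" : ((S\NP)\(PP\N))/N
      [3,6] N   <
        [3,4] "plan" : NP
        [4,6] N\NP   <
          [4,5] "bone" : N\S
          [5,6] "river" : (N\NP)\(N\S)

S\NP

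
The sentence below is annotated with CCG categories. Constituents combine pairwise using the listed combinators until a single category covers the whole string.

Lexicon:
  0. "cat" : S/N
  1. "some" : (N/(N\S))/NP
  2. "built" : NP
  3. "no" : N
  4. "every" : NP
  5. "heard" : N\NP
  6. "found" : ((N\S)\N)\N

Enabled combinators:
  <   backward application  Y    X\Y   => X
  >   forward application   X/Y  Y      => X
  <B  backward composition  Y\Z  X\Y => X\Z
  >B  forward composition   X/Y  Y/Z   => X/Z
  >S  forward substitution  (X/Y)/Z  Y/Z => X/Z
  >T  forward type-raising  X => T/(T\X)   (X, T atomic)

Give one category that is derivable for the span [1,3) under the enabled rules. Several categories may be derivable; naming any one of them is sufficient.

N/(N\S)

[0,7] S   >
  [0,1] "cat" : S/N
  [1,7] N   >
    [1,3] N/(N\S)   >
      [1,2] "some" : (N/(N\S))/NP
      [2,3] "built" : NP
    [3,7] N\S   <
      [3,4] "no" : N
      [4,7] (N\S)\N   <
        [4,6] N   <
          [4,5] "every" : NP
          [5,6] "heard" : N\NP
        [6,7] "found" : ((N\S)\N)\N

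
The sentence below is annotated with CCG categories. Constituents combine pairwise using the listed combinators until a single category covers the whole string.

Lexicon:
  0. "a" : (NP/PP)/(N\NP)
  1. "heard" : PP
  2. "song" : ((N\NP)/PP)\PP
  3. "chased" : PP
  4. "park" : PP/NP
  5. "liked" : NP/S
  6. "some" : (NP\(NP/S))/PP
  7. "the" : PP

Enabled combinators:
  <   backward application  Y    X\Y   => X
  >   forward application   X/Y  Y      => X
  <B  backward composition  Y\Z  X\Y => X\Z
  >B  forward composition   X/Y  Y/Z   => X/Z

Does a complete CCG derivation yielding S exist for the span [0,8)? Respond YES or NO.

(NP/PP)/(N\NP) PP ((N\NP)/PP)\PP PP PP/NP NP/S (NP\(NP/S))/PP PP
CKY chart[0,8] = {NP}; S ∉ chart

NO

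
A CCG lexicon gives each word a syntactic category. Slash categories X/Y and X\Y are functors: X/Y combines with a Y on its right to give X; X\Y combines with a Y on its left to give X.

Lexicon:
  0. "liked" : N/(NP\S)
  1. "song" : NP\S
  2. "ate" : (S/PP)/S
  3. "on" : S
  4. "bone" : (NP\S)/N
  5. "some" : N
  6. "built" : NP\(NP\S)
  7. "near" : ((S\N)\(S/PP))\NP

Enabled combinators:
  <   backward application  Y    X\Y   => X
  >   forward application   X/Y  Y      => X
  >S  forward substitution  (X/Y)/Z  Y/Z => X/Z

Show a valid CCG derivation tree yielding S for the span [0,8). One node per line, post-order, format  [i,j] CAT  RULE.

[0,1] N/(NP\S)  lex  "liked"
[1,2] NP\S  lex  "song"
[0,2] N  >  k=1
[2,3] (S/PP)/S  lex  "ate"
[3,4] S  lex  "on"
[2,4] S/PP  >  k=3
[4,5] (NP\S)/N  lex  "bone"
[5,6] N  lex  "some"
[4,6] NP\S  >  k=5
[6,7] NP\(NP\S)  lex  "built"
[4,7] NP  <  k=6
[7,8] ((S\N)\(S/PP))\NP  lex  "near"
[4,8] (S\N)\(S/PP)  <  k=7
[2,8] S\N  <  k=4
[0,8] S  <  k=2

[0,8] S   <
  [0,2] N   >
    [0,1] "liked" : N/(NP\S)
    [1,2] "song" : NP\S
  [2,8] S\N   <
    [2,4] S/PP   >
      [2,3] "ate" : (S/PP)/S
      [3,4] "on" : S
    [4,8] (S\N)\(S/PP)   <
      [4,7] NP   <
        [4,6] NP\S   >
          [4,5] "bone" : (NP\S)/N
          [5,6] "some" : N
        [6,7] "built" : NP\(NP\S)
      [7,8] "near" : ((S\N)\(S/PP))\NP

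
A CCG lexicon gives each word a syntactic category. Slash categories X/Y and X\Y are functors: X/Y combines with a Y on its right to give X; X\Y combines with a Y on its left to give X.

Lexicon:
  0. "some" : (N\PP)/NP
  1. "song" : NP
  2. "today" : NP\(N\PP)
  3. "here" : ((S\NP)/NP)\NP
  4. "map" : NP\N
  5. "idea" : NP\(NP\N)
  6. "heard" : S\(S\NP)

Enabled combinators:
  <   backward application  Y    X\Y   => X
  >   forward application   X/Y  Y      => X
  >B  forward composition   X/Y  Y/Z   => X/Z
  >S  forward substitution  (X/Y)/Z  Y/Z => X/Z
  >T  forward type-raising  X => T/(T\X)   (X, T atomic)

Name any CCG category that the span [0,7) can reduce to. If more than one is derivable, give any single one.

[0,7] S   <
  [0,6] S\NP   >
    [0,4] (S\NP)/NP   <
      [0,3] NP   <
        [0,2] N\PP   >
          [0,1] "some" : (N\PP)/NP
          [1,2] "song" : NP
        [2,3] "today" : NP\(N\PP)
      [3,4] "here" : ((S\NP)/NP)\NP
    [4,6] NP   <
      [4,5] "map" : NP\N
      [5,6] "idea" : NP\(NP\N)
  [6,7] "heard" : S\(S\NP)

S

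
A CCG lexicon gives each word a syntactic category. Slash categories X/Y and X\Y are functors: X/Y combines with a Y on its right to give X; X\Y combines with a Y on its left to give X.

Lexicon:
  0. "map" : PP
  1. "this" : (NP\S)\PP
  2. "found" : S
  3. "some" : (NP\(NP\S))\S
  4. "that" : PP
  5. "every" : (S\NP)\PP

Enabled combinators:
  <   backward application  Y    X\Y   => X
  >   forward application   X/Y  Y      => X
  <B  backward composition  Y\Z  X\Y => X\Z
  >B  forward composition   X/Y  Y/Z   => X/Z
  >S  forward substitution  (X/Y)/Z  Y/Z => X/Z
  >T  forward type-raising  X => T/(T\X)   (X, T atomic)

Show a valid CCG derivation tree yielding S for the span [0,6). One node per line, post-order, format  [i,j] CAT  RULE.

[0,6] S   <
  [0,4] NP   <
    [0,2] NP\S   <
      [0,1] "map" : PP
      [1,2] "this" : (NP\S)\PP
    [2,4] NP\(NP\S)   <
      [2,3] "found" : S
      [3,4] "some" : (NP\(NP\S))\S
  [4,6] S\NP   <
    [4,5] "that" : PP
    [5,6] "every" : (S\NP)\PP

[0,1] PP  lex  "map"
[1,2] (NP\S)\PP  lex  "this"
[0,2] NP\S  <  k=1
[2,3] S  lex  "found"
[3,4] (NP\(NP\S))\S  lex  "some"
[2,4] NP\(NP\S)  <  k=3
[0,4] NP  <  k=2
[4,5] PP  lex  "that"
[5,6] (S\NP)\PP  lex  "every"
[4,6] S\NP  <  k=5
[0,6] S  <  k=4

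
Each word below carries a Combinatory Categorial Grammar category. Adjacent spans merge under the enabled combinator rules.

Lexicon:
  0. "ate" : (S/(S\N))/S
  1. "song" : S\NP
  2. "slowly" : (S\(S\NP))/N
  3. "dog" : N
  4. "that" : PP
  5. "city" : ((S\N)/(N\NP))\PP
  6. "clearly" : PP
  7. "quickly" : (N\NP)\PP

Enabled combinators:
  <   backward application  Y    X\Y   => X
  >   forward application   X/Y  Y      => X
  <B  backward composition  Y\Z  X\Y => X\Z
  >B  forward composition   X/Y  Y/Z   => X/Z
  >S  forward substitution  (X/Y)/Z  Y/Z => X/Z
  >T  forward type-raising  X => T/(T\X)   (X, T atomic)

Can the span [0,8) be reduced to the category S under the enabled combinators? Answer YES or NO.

YES

[0,8] S   >
  [0,4] S/(S\N)   >
    [0,1] "ate" : (S/(S\N))/S
    [1,4] S   <
      [1,2] "song" : S\NP
      [2,4] S\(S\NP)   >
        [2,3] "slowly" : (S\(S\NP))/N
        [3,4] "dog" : N
  [4,8] S\N   >
    [4,6] (S\N)/(N\NP)   <
      [4,5] "that" : PP
      [5,6] "city" : ((S\N)/(N\NP))\PP
    [6,8] N\NP   <
      [6,7] "clearly" : PP
      [7,8] "quickly" : (N\NP)\PP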